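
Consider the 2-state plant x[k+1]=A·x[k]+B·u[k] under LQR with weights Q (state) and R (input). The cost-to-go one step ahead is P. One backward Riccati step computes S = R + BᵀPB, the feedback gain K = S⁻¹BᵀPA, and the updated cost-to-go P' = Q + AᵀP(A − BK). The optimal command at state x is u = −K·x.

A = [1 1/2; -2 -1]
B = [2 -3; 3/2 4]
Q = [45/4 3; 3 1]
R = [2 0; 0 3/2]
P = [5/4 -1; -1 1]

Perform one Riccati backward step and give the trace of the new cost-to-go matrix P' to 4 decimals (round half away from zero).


BᵀP = [1.0000 -0.5000; -7.7500 7.0000]
S = R + BᵀPB = [2 0; 0 3/2] + [1.2500 -5.0000; -5.0000 51.2500] = [3.2500 -5.0000; -5.0000 52.7500]
BᵀPA = [2.0000 1.0000; -21.7500 -10.8750]
K = S⁻¹·BᵀPA = [-0.0222 -0.0111; -0.4144 -0.2072]
A−BK = [-0.1989 -0.0994; -0.3090 -0.1545]
AᵀP(A−BK) = [0.2806 0.1403; 0.1403 0.0702]
P' = Q + AᵀP(A−BK) = [11.5306 3.1403; 3.1403 1.0702]
tr(P') = 12.6008

12.6008


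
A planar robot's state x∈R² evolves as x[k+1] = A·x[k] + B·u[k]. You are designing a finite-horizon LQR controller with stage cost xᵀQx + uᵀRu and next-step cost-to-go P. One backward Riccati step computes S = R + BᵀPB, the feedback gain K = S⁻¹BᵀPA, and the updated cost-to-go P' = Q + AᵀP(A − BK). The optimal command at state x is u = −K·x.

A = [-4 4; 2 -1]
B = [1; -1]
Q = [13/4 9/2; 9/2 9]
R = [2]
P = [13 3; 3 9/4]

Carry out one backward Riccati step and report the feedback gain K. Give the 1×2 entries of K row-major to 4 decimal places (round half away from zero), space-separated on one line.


-3.4222 3.4889

BᵀP = [10.0000 0.7500]
S = R + BᵀPB = [2] + [9.2500] = [11.2500]
BᵀPA = [-38.5000 39.2500]
K = S⁻¹·BᵀPA = [-3.4222 3.4889]
A−BK = [-0.5778 0.5111; -1.4222 2.4889]
AᵀP(A−BK) = [37.2444 -42.1778; -42.1778 49.3111]
P' = Q + AᵀP(A−BK) = [40.4944 -37.6778; -37.6778 58.3111]
tr(P') = 98.8056


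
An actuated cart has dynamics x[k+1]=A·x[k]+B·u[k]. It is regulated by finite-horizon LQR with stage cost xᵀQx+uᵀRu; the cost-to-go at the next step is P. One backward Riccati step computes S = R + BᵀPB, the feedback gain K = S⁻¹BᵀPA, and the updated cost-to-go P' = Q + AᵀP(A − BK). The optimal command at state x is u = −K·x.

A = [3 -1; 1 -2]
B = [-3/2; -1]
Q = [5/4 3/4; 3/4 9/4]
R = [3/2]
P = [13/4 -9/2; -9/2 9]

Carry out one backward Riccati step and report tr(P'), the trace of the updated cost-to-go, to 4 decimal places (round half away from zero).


27.8478

BᵀP = [-0.3750 -2.2500]
S = R + BᵀPB = [3/2] + [2.8125] = [4.3125]
BᵀPA = [-3.3750 4.8750]
K = S⁻¹·BᵀPA = [-0.7826 1.1304]
A−BK = [1.8261 0.6957; 0.2174 -0.8696]
AᵀP(A−BK) = [8.6087 7.5652; 7.5652 15.7391]
P' = Q + AᵀP(A−BK) = [9.8587 8.3152; 8.3152 17.9891]
tr(P') = 27.8478


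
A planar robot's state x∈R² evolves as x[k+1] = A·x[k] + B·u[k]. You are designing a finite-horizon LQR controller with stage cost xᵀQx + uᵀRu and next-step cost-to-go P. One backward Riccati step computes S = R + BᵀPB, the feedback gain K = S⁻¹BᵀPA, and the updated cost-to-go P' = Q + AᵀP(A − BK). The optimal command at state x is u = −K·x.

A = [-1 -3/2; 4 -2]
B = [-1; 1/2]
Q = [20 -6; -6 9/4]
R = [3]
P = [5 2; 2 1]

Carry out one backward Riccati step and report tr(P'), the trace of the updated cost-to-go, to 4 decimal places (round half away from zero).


40.9000

BᵀP = [-4.0000 -1.5000]
S = R + BᵀPB = [3] + [3.2500] = [6.2500]
BᵀPA = [-2.0000 9.0000]
K = S⁻¹·BᵀPA = [-0.3200 1.4400]
A−BK = [-1.3200 -0.0600; 4.1600 -2.7200]
AᵀP(A−BK) = [4.3600 -5.6200; -5.6200 14.2900]
P' = Q + AᵀP(A−BK) = [24.3600 -11.6200; -11.6200 16.5400]
tr(P') = 40.9000


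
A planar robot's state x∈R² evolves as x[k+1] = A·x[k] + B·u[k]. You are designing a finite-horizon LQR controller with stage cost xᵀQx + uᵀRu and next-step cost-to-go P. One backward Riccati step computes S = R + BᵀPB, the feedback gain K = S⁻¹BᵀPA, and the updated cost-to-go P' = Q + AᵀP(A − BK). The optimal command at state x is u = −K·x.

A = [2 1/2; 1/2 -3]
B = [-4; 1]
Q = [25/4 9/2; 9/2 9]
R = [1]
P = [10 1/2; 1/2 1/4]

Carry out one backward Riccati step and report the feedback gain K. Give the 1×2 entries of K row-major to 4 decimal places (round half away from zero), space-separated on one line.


BᵀP = [-39.5000 -1.7500]
S = R + BᵀPB = [1] + [156.2500] = [157.2500]
BᵀPA = [-79.8750 -14.5000]
K = S⁻¹·BᵀPA = [-0.5079 -0.0922]
A−BK = [-0.0318 0.1312; 1.0079 -2.9078]
AᵀP(A−BK) = [0.4901 -0.6153; -0.6153 1.9130]
P' = Q + AᵀP(A−BK) = [6.7401 3.8847; 3.8847 10.9130]
tr(P') = 17.6530

-0.5079 -0.0922


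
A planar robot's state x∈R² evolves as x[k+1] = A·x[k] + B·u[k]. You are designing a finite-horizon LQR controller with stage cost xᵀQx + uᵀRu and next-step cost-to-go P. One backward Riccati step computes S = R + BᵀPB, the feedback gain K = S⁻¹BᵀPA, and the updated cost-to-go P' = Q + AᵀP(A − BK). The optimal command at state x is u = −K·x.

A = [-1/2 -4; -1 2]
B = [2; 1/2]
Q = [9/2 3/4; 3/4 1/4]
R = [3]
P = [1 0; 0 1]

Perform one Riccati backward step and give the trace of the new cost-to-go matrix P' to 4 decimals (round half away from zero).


18.9310

BᵀP = [2.0000 0.5000]
S = R + BᵀPB = [3] + [4.2500] = [7.2500]
BᵀPA = [-1.5000 -7.0000]
K = S⁻¹·BᵀPA = [-0.2069 -0.9655]
A−BK = [-0.0862 -2.0690; -0.8966 2.4828]
AᵀP(A−BK) = [0.9397 -1.4483; -1.4483 13.2414]
P' = Q + AᵀP(A−BK) = [5.4397 -0.6983; -0.6983 13.4914]
tr(P') = 18.9310


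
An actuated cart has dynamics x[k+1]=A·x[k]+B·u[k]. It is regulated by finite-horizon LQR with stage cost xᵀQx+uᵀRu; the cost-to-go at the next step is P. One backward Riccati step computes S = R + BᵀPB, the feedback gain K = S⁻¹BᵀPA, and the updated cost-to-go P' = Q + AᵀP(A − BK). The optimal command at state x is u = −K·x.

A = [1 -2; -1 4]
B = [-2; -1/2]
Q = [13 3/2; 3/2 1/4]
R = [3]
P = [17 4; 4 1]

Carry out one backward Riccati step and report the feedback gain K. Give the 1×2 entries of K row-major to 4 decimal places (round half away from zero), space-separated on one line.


BᵀP = [-36.0000 -8.5000]
S = R + BᵀPB = [3] + [76.2500] = [79.2500]
BᵀPA = [-27.5000 38.0000]
K = S⁻¹·BᵀPA = [-0.3470 0.4795]
A−BK = [0.3060 -1.0410; -1.1735 4.2397]
AᵀP(A−BK) = [0.4574 -0.8139; -0.8139 1.7792]
P' = Q + AᵀP(A−BK) = [13.4574 0.6861; 0.6861 2.0292]
tr(P') = 15.4866

-0.3470 0.4795


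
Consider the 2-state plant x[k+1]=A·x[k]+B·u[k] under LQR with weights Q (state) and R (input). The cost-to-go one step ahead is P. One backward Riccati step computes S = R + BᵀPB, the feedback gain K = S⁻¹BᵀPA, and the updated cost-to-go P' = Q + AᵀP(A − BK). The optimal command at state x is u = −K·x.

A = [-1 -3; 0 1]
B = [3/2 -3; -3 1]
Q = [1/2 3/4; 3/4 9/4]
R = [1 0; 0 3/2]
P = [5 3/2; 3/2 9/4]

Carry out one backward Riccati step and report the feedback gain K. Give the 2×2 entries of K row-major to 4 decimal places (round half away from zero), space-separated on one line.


BᵀP = [3.0000 -4.5000; -13.5000 -2.2500]
S = R + BᵀPB = [1 0; 0 3/2] + [18.0000 -13.5000; -13.5000 38.2500] = [19.0000 -13.5000; -13.5000 39.7500]
BᵀPA = [-3.0000 -13.5000; 13.5000 38.2500]
K = S⁻¹·BᵀPA = [0.1099 -0.0353; 0.3770 0.9503]
A−BK = [-0.0340 -0.0962; -0.0471 -0.0563]
AᵀP(A−BK) = [0.2408 0.5654; 0.5654 1.4254]
P' = Q + AᵀP(A−BK) = [0.7408 1.3154; 1.3154 3.6754]
tr(P') = 4.4162

0.1099 -0.0353 0.3770 0.9503


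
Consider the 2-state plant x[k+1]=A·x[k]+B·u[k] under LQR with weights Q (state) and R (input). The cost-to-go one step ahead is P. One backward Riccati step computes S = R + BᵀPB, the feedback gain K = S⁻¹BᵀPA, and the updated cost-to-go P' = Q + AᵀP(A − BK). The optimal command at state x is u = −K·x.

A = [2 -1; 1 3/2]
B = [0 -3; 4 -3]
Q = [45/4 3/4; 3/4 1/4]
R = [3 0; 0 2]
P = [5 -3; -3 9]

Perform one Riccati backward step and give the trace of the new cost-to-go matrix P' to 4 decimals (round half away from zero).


13.8032

BᵀP = [-12.0000 36.0000; -6.0000 -18.0000]
S = R + BᵀPB = [3 0; 0 2] + [144.0000 -72.0000; -72.0000 72.0000] = [147.0000 -72.0000; -72.0000 74.0000]
BᵀPA = [12.0000 66.0000; -30.0000 -21.0000]
K = S⁻¹·BᵀPA = [-0.2234 0.5922; -0.6228 0.2924]
A−BK = [0.1317 -0.1228; 0.0253 0.0084]
AᵀP(A−BK) = [0.9979 -0.8340; -0.8340 1.3053]
P' = Q + AᵀP(A−BK) = [12.2479 -0.0840; -0.0840 1.5553]
tr(P') = 13.8032


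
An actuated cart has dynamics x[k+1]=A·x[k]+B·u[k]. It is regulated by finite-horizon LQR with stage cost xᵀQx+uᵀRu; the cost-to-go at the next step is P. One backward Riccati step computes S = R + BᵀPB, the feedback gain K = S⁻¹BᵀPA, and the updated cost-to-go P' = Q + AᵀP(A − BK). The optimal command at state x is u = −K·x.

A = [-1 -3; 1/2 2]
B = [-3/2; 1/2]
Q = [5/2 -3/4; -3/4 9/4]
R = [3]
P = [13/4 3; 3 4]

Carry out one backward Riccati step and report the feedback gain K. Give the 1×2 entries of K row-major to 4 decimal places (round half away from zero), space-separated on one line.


BᵀP = [-3.3750 -2.5000]
S = R + BᵀPB = [3] + [3.8125] = [6.8125]
BᵀPA = [2.1250 5.1250]
K = S⁻¹·BᵀPA = [0.3119 0.7523]
A−BK = [-0.5321 -1.8716; 0.3440 1.6239]
AᵀP(A−BK) = [0.5872 1.6514; 1.6514 5.3945]
P' = Q + AᵀP(A−BK) = [3.0872 0.9014; 0.9014 7.6445]
tr(P') = 10.7317

0.3119 0.7523


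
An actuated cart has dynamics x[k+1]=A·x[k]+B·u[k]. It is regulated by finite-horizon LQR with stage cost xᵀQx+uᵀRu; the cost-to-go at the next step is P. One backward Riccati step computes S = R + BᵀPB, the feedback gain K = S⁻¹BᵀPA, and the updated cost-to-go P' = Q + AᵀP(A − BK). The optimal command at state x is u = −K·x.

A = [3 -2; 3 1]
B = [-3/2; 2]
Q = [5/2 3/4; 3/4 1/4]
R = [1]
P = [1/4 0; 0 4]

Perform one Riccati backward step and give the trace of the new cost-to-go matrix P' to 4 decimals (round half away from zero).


BᵀP = [-0.3750 8.0000]
S = R + BᵀPB = [1] + [16.5625] = [17.5625]
BᵀPA = [22.8750 8.7500]
K = S⁻¹·BᵀPA = [1.3025 0.4982]
A−BK = [4.9537 -1.2527; 0.3950 0.0036]
AᵀP(A−BK) = [8.4555 -0.8968; -0.8968 0.6406]
P' = Q + AᵀP(A−BK) = [10.9555 -0.1468; -0.1468 0.8906]
tr(P') = 11.8461

11.8461


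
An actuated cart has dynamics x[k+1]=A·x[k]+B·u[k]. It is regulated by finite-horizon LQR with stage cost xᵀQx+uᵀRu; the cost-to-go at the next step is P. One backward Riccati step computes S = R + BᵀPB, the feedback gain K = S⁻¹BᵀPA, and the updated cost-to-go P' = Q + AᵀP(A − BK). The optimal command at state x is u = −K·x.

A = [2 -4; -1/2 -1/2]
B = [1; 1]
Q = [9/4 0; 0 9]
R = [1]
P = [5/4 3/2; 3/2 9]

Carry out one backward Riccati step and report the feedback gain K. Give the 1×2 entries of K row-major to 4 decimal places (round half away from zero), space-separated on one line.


BᵀP = [2.7500 10.5000]
S = R + BᵀPB = [1] + [13.2500] = [14.2500]
BᵀPA = [0.2500 -16.2500]
K = S⁻¹·BᵀPA = [0.0175 -1.1404]
A−BK = [1.9825 -2.8596; -0.5175 0.6404]
AᵀP(A−BK) = [4.2456 -5.9649; -5.9649 9.7193]
P' = Q + AᵀP(A−BK) = [6.4956 -5.9649; -5.9649 18.7193]
tr(P') = 25.2149

0.0175 -1.1404


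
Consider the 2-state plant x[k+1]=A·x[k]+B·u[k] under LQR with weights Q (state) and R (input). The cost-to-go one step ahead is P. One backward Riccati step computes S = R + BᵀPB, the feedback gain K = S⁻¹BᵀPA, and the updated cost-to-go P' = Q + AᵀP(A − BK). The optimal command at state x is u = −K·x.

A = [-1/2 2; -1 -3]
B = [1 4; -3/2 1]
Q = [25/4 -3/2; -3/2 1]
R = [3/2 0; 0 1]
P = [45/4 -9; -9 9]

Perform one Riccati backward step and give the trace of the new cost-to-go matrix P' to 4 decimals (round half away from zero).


BᵀP = [24.7500 -22.5000; 36.0000 -27.0000]
S = R + BᵀPB = [3/2 0; 0 1] + [58.5000 76.5000; 76.5000 117.0000] = [60.0000 76.5000; 76.5000 118.0000]
BᵀPA = [10.1250 117.0000; 9.0000 153.0000]
K = S⁻¹·BᵀPA = [0.4123 1.7117; -0.1911 0.1869]
A−BK = [-0.1481 -0.4594; -0.1904 -0.6194]
AᵀP(A−BK) = [0.3570 1.2370; 1.2370 5.1350]
P' = Q + AᵀP(A−BK) = [6.6070 -0.2630; -0.2630 6.1350]
tr(P') = 12.7420

12.7420


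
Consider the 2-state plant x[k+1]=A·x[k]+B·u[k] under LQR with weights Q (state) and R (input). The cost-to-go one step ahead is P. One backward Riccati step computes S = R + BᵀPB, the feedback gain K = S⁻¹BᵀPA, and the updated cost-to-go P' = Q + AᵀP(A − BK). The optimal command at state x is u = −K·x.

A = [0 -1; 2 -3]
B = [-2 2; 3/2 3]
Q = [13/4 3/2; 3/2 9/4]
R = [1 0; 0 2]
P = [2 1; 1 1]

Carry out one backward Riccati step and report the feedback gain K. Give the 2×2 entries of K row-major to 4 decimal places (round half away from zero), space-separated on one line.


0.2822 -0.1577 0.3817 -0.7427

BᵀP = [-2.5000 -0.5000; 7.0000 5.0000]
S = R + BᵀPB = [1 0; 0 2] + [4.2500 -6.5000; -6.5000 29.0000] = [5.2500 -6.5000; -6.5000 31.0000]
BᵀPA = [-1.0000 4.0000; 10.0000 -22.0000]
K = S⁻¹·BᵀPA = [0.2822 -0.1577; 0.3817 -0.7427]
A−BK = [-0.1992 0.1701; 0.4315 -0.5353]
AᵀP(A−BK) = [0.4647 -0.7303; -0.7303 1.2905]
P' = Q + AᵀP(A−BK) = [3.7147 0.7697; 0.7697 3.5405]
tr(P') = 7.2552


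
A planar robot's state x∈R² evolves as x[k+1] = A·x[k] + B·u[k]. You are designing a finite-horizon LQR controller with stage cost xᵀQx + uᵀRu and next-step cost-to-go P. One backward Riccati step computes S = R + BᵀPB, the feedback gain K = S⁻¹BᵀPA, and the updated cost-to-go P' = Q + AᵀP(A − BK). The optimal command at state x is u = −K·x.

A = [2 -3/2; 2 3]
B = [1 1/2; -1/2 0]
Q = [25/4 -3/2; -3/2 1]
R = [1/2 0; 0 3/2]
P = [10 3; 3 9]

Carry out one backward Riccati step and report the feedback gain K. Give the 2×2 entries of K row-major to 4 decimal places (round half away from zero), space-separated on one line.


0.0358 -2.6866 3.2119 2.1045

BᵀP = [8.5000 -1.5000; 5.0000 1.5000]
S = R + BᵀPB = [1/2 0; 0 3/2] + [9.2500 4.2500; 4.2500 2.5000] = [9.7500 4.2500; 4.2500 4.0000]
BᵀPA = [14.0000 -17.2500; 13.0000 -3.0000]
K = S⁻¹·BᵀPA = [0.0358 -2.6866; 3.2119 2.1045]
A−BK = [0.3582 0.1343; 2.0179 1.6567]
AᵀP(A−BK) = [57.7433 43.2537; 43.2537 36.4701]
P' = Q + AᵀP(A−BK) = [63.9933 41.7537; 41.7537 37.4701]
tr(P') = 101.4634


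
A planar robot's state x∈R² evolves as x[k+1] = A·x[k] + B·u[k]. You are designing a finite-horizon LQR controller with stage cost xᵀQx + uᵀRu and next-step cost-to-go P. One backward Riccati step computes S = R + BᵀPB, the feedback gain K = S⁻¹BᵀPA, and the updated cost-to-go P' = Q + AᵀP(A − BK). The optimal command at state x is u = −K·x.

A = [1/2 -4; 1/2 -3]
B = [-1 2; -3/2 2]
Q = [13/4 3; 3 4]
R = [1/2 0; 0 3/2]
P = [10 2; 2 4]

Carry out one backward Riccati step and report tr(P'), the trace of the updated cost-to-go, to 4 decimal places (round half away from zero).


14.0323

BᵀP = [-13.0000 -8.0000; 24.0000 12.0000]
S = R + BᵀPB = [1/2 0; 0 3/2] + [25.0000 -42.0000; -42.0000 72.0000] = [25.5000 -42.0000; -42.0000 73.5000]
BᵀPA = [-10.5000 76.0000; 18.0000 -132.0000]
K = S⁻¹·BᵀPA = [-0.1429 0.3810; 0.1633 -1.5782]
A−BK = [0.0306 -0.4626; -0.0408 0.7279]
AᵀP(A−BK) = [0.0612 -0.5918; -0.5918 6.7211]
P' = Q + AᵀP(A−BK) = [3.3112 2.4082; 2.4082 10.7211]
tr(P') = 14.0323


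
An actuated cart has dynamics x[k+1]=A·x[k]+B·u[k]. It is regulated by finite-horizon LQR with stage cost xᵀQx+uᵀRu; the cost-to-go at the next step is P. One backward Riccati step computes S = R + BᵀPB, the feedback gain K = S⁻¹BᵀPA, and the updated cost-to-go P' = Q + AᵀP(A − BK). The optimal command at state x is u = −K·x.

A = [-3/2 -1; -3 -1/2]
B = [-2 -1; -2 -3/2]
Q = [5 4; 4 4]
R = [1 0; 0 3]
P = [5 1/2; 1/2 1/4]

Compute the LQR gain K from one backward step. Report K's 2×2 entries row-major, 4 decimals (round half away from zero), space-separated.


0.7233 0.4212 0.1656 0.0603

BᵀP = [-11.0000 -1.5000; -5.7500 -0.8750]
S = R + BᵀPB = [1 0; 0 3] + [25.0000 13.2500; 13.2500 7.0625] = [26.0000 13.2500; 13.2500 10.0625]
BᵀPA = [21.0000 11.7500; 11.2500 6.1875]
K = S⁻¹·BᵀPA = [0.7233 0.4212; 0.1656 0.0603]
A−BK = [0.1122 -0.0973; -1.3050 0.4328]
AᵀP(A−BK) = [0.9477 0.2266; 0.2266 0.2404]
P' = Q + AᵀP(A−BK) = [5.9477 4.2266; 4.2266 4.2404]
tr(P') = 10.1881


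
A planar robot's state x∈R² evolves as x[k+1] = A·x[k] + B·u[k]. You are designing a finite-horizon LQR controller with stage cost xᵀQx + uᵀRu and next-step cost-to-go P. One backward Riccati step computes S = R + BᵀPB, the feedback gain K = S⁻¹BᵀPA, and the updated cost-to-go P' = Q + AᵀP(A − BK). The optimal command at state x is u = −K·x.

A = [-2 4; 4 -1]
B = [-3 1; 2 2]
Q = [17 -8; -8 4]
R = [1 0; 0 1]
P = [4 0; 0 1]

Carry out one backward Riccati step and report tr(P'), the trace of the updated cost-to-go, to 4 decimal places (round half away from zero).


BᵀP = [-12.0000 2.0000; 4.0000 2.0000]
S = R + BᵀPB = [1 0; 0 1] + [40.0000 -8.0000; -8.0000 8.0000] = [41.0000 -8.0000; -8.0000 9.0000]
BᵀPA = [32.0000 -50.0000; 0.0000 14.0000]
K = S⁻¹·BᵀPA = [0.9443 -1.1082; 0.8393 0.5705]
A−BK = [-0.0066 0.1049; 0.4328 0.0754]
AᵀP(A−BK) = [1.7836 -0.5377; -0.5377 1.6033]
P' = Q + AᵀP(A−BK) = [18.7836 -8.5377; -8.5377 5.6033]
tr(P') = 24.3869

24.3869


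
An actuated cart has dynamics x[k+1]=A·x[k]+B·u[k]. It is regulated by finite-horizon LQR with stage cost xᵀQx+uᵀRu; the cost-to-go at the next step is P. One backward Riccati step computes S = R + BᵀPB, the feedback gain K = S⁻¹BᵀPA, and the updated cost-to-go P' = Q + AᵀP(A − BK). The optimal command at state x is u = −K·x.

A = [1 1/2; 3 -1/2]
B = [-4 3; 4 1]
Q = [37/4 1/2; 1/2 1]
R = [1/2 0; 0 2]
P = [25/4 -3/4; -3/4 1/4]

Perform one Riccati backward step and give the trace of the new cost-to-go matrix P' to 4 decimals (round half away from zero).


BᵀP = [-28.0000 4.0000; 18.0000 -2.0000]
S = R + BᵀPB = [1/2 0; 0 2] + [128.0000 -80.0000; -80.0000 52.0000] = [128.5000 -80.0000; -80.0000 54.0000]
BᵀPA = [-16.0000 -16.0000; 12.0000 10.0000]
K = S⁻¹·BᵀPA = [0.1781 -0.1187; 0.4861 0.0093]
A−BK = [0.2542 -0.0028; 1.8015 -0.0343]
AᵀP(A−BK) = [1.0167 -0.0111; -0.0111 0.0074]
P' = Q + AᵀP(A−BK) = [10.2667 0.4889; 0.4889 1.0074]
tr(P') = 11.2741

11.2741


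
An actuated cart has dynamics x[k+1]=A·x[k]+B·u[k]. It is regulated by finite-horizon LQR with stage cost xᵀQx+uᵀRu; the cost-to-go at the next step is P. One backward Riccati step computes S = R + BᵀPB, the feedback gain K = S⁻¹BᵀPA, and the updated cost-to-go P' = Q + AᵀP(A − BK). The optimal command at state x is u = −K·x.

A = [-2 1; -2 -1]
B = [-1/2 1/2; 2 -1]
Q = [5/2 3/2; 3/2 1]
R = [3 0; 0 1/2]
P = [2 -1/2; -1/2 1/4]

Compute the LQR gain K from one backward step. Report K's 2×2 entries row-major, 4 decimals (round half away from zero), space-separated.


BᵀP = [-2.0000 0.7500; 1.5000 -0.5000]
S = R + BᵀPB = [3 0; 0 1/2] + [2.5000 -1.7500; -1.7500 1.2500] = [5.5000 -1.7500; -1.7500 1.7500]
BᵀPA = [2.5000 -2.7500; -2.0000 2.0000]
K = S⁻¹·BᵀPA = [0.1333 -0.2000; -1.0095 0.9429]
A−BK = [-1.4286 0.4286; -3.2762 0.3429]
AᵀP(A−BK) = [2.6476 -1.1143; -1.1143 0.8143]
P' = Q + AᵀP(A−BK) = [5.1476 0.3857; 0.3857 1.8143]
tr(P') = 6.9619

0.1333 -0.2000 -1.0095 0.9429


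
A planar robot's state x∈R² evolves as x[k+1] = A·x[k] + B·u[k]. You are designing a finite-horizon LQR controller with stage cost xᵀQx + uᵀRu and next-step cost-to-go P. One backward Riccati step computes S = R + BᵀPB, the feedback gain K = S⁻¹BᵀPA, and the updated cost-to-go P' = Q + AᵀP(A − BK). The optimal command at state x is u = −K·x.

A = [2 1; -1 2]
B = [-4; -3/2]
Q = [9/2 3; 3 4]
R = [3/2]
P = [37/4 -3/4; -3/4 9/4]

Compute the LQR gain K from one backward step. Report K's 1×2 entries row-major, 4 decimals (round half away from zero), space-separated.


-0.4903 -0.2516

BᵀP = [-35.8750 -0.3750]
S = R + BᵀPB = [3/2] + [144.0625] = [145.5625]
BᵀPA = [-71.3750 -36.6250]
K = S⁻¹·BᵀPA = [-0.4903 -0.2516]
A−BK = [0.0386 -0.0064; -1.7355 1.6226]
AᵀP(A−BK) = [7.2520 -6.2087; -6.2087 6.0348]
P' = Q + AᵀP(A−BK) = [11.7520 -3.2087; -3.2087 10.0348]
tr(P') = 21.7868


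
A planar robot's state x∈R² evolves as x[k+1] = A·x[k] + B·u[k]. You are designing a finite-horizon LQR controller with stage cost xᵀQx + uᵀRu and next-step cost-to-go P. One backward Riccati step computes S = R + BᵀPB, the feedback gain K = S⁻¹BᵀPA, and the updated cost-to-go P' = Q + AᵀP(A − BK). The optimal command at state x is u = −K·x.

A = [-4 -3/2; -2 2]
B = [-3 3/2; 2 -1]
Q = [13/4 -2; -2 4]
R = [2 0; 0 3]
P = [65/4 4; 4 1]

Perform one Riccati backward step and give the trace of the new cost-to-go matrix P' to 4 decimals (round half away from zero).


13.4245

BᵀP = [-40.7500 -10.0000; 20.3750 5.0000]
S = R + BᵀPB = [2 0; 0 3] + [102.2500 -51.1250; -51.1250 25.5625] = [104.2500 -51.1250; -51.1250 28.5625]
BᵀPA = [183.0000 41.1250; -91.5000 -20.5625]
K = S⁻¹·BᵀPA = [1.5088 0.3391; -0.5029 -0.1130]
A−BK = [1.2807 -0.3133; -5.5204 1.2089]
AᵀP(A−BK) = [5.8798 1.1110; 1.1110 0.2947]
P' = Q + AᵀP(A−BK) = [9.1298 -0.8890; -0.8890 4.2947]
tr(P') = 13.4245


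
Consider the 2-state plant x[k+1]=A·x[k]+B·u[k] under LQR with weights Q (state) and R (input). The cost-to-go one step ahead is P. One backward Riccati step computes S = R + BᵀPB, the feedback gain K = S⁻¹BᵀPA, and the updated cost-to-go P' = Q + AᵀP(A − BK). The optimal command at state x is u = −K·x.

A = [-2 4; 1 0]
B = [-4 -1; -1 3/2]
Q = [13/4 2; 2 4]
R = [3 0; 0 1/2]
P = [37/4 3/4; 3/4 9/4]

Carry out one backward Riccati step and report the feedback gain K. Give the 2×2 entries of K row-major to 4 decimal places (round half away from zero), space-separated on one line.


0.2876 -0.8357 0.8187 -0.5997

BᵀP = [-37.7500 -5.2500; -8.1250 2.6250]
S = R + BᵀPB = [3 0; 0 1/2] + [156.2500 29.8750; 29.8750 12.0625] = [159.2500 29.8750; 29.8750 12.5625]
BᵀPA = [70.2500 -151.0000; 18.8750 -32.5000]
K = S⁻¹·BᵀPA = [0.2876 -0.8357; 0.8187 -0.5997]
A−BK = [-0.0311 0.0575; 0.0596 0.0639]
AᵀP(A−BK) = [0.5973 -0.9733; -0.9733 2.3203]
P' = Q + AᵀP(A−BK) = [3.8473 1.0267; 1.0267 6.3203]
tr(P') = 10.1676


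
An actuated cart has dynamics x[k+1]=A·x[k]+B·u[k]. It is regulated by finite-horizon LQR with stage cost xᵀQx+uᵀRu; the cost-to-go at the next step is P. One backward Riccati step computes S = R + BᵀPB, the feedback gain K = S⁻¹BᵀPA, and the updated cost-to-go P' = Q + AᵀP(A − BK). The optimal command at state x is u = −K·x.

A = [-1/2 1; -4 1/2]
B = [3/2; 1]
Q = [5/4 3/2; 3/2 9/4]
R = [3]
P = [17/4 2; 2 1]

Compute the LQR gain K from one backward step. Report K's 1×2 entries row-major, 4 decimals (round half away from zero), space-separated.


-1.0319 0.5304

BᵀP = [8.3750 4.0000]
S = R + BᵀPB = [3] + [16.5625] = [19.5625]
BᵀPA = [-20.1875 10.3750]
K = S⁻¹·BᵀPA = [-1.0319 0.5304]
A−BK = [1.0479 0.2045; -2.9681 -0.0304]
AᵀP(A−BK) = [4.2300 -1.9185; -1.9185 0.9976]
P' = Q + AᵀP(A−BK) = [5.4800 -0.4185; -0.4185 3.2476]
tr(P') = 8.7276


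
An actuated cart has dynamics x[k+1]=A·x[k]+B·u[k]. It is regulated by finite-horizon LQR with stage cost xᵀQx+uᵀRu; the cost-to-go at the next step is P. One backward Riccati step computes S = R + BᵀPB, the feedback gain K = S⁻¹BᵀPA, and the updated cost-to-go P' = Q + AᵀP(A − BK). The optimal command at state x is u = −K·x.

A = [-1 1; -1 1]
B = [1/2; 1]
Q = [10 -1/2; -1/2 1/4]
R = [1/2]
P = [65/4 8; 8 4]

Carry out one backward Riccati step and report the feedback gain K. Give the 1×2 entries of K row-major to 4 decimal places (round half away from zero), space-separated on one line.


-1.4566 1.4566

BᵀP = [16.1250 8.0000]
S = R + BᵀPB = [1/2] + [16.0625] = [16.5625]
BᵀPA = [-24.1250 24.1250]
K = S⁻¹·BᵀPA = [-1.4566 1.4566]
A−BK = [-0.2717 0.2717; 0.4566 -0.4566]
AᵀP(A−BK) = [1.1094 -1.1094; -1.1094 1.1094]
P' = Q + AᵀP(A−BK) = [11.1094 -1.6094; -1.6094 1.3594]
tr(P') = 12.4689


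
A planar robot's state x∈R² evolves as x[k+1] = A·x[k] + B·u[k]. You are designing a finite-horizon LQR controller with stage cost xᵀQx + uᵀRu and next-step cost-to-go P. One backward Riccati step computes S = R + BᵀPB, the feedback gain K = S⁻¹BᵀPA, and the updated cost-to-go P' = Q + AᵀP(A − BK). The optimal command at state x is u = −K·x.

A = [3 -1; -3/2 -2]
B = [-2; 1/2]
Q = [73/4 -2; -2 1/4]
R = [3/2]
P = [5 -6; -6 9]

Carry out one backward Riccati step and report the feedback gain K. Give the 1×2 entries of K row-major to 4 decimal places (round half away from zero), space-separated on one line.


BᵀP = [-13.0000 16.5000]
S = R + BᵀPB = [3/2] + [34.2500] = [35.7500]
BᵀPA = [-63.7500 -20.0000]
K = S⁻¹·BᵀPA = [-1.7832 -0.5594]
A−BK = [-0.5664 -2.1189; -0.6084 -1.7203]
AᵀP(A−BK) = [5.5699 3.3357; 3.3357 5.8112]
P' = Q + AᵀP(A−BK) = [23.8199 1.3357; 1.3357 6.0612]
tr(P') = 29.8811

-1.7832 -0.5594


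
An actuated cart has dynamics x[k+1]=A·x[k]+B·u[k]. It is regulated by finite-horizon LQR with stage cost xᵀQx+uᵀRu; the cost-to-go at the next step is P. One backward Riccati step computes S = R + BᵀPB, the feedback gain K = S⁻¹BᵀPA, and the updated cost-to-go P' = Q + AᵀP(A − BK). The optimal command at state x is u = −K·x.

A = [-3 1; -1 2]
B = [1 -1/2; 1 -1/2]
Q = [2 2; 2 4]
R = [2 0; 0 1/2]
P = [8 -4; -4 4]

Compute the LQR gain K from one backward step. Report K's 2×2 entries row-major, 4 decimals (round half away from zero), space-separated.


BᵀP = [4.0000 0.0000; -2.0000 0.0000]
S = R + BᵀPB = [2 0; 0 1/2] + [4.0000 -2.0000; -2.0000 1.0000] = [6.0000 -2.0000; -2.0000 1.5000]
BᵀPA = [-12.0000 4.0000; 6.0000 -2.0000]
K = S⁻¹·BᵀPA = [-1.2000 0.4000; 2.4000 -0.8000]
A−BK = [-0.6000 0.2000; 1.4000 1.2000]
AᵀP(A−BK) = [23.2000 5.6000; 5.6000 4.8000]
P' = Q + AᵀP(A−BK) = [25.2000 7.6000; 7.6000 8.8000]
tr(P') = 34.0000

-1.2000 0.4000 2.4000 -0.8000


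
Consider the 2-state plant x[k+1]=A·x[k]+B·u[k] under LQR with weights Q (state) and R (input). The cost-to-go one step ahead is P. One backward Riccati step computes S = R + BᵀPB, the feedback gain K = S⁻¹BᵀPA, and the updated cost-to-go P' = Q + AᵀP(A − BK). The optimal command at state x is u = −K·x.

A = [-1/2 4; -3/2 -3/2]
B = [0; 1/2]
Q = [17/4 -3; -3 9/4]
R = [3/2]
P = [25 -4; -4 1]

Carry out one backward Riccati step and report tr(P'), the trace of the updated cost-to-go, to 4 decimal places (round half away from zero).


BᵀP = [-2.0000 0.5000]
S = R + BᵀPB = [3/2] + [0.2500] = [1.7500]
BᵀPA = [0.2500 -8.7500]
K = S⁻¹·BᵀPA = [0.1429 -5.0000]
A−BK = [-0.5000 4.0000; -1.5714 1.0000]
AᵀP(A−BK) = [2.4643 -25.5000; -25.5000 406.5000]
P' = Q + AᵀP(A−BK) = [6.7143 -28.5000; -28.5000 408.7500]
tr(P') = 415.4643

415.4643


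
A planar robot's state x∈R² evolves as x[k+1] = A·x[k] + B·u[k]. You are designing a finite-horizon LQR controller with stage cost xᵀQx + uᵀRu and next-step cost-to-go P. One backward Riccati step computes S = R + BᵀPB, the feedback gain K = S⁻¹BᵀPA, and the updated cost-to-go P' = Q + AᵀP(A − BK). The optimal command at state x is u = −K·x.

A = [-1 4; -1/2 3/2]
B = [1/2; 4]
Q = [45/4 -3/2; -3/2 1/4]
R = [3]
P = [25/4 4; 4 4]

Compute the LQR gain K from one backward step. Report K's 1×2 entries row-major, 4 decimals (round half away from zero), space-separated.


-0.3326 1.2239

BᵀP = [19.1250 18.0000]
S = R + BᵀPB = [3] + [81.5625] = [84.5625]
BᵀPA = [-28.1250 103.5000]
K = S⁻¹·BᵀPA = [-0.3326 1.2239]
A−BK = [-0.8337 3.3880; 0.8304 -3.3958]
AᵀP(A−BK) = [1.8958 -7.5765; -7.5765 30.3215]
P' = Q + AᵀP(A−BK) = [13.1458 -9.0765; -9.0765 30.5715]
tr(P') = 43.7173


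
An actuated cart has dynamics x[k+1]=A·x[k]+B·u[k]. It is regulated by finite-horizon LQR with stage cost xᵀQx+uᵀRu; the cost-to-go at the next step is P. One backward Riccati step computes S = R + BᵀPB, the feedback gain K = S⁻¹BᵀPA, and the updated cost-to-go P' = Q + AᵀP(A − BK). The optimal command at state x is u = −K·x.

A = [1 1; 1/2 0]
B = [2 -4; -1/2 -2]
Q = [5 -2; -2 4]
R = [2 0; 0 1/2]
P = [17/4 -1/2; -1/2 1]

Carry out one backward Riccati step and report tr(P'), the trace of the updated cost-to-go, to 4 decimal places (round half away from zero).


BᵀP = [8.7500 -1.5000; -16.0000 0.0000]
S = R + BᵀPB = [2 0; 0 1/2] + [18.2500 -32.0000; -32.0000 64.0000] = [20.2500 -32.0000; -32.0000 64.5000]
BᵀPA = [8.0000 8.7500; -16.0000 -16.0000]
K = S⁻¹·BᵀPA = [0.0142 0.1856; -0.2410 -0.1560]
A−BK = [0.0075 0.0049; 0.0250 -0.2191]
AᵀP(A−BK) = [0.0301 0.0195; 0.0195 0.1303]
P' = Q + AᵀP(A−BK) = [5.0301 -1.9805; -1.9805 4.1303]
tr(P') = 9.1604

9.1604


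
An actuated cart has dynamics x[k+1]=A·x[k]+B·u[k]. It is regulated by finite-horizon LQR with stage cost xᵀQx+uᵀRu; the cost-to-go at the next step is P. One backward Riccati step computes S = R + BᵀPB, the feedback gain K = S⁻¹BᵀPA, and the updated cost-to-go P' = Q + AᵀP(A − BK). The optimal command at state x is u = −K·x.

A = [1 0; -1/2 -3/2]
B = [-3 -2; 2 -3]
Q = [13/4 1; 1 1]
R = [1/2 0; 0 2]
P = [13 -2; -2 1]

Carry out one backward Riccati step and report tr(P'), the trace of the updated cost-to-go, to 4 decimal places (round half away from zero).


BᵀP = [-43.0000 8.0000; -20.0000 1.0000]
S = R + BᵀPB = [1/2 0; 0 2] + [145.0000 62.0000; 62.0000 37.0000] = [145.5000 62.0000; 62.0000 39.0000]
BᵀPA = [-47.0000 -12.0000; -20.5000 -1.5000]
K = S⁻¹·BᵀPA = [-0.3070 -0.2049; -0.0376 0.2872]
A−BK = [0.0038 -0.0402; 0.0014 -0.2286]
AᵀP(A−BK) = [0.0501 0.0094; 0.0094 0.2225]
P' = Q + AᵀP(A−BK) = [3.3001 1.0094; 1.0094 1.2225]
tr(P') = 4.5226

4.5226


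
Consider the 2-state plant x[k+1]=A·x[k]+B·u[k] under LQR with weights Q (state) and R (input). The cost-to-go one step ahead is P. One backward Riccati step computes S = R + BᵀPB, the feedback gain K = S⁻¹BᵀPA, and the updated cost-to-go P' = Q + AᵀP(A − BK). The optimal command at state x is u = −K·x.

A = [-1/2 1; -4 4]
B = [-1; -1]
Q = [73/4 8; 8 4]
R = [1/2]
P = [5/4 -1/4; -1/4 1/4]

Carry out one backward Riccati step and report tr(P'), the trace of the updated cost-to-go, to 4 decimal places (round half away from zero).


BᵀP = [-1.0000 0.0000]
S = R + BᵀPB = [1/2] + [1.0000] = [1.5000]
BᵀPA = [0.5000 -1.0000]
K = S⁻¹·BᵀPA = [0.3333 -0.6667]
A−BK = [-0.1667 0.3333; -3.6667 3.3333]
AᵀP(A−BK) = [3.1458 -2.7917; -2.7917 2.5833]
P' = Q + AᵀP(A−BK) = [21.3958 5.2083; 5.2083 6.5833]
tr(P') = 27.9792

27.9792


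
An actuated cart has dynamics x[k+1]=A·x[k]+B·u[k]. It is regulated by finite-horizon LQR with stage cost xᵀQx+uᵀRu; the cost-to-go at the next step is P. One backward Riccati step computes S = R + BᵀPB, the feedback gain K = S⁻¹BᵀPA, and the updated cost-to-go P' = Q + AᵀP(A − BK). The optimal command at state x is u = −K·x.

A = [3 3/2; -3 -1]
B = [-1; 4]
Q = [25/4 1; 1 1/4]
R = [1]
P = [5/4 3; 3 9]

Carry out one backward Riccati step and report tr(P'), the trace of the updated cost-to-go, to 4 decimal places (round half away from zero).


BᵀP = [10.7500 33.0000]
S = R + BᵀPB = [1] + [121.2500] = [122.2500]
BᵀPA = [-66.7500 -16.8750]
K = S⁻¹·BᵀPA = [-0.5460 -0.1380]
A−BK = [2.4540 1.3620; -0.8160 -0.4479]
AᵀP(A−BK) = [1.8037 0.9110; 0.9110 0.4831]
P' = Q + AᵀP(A−BK) = [8.0537 1.9110; 1.9110 0.7331]
tr(P') = 8.7868

8.7868


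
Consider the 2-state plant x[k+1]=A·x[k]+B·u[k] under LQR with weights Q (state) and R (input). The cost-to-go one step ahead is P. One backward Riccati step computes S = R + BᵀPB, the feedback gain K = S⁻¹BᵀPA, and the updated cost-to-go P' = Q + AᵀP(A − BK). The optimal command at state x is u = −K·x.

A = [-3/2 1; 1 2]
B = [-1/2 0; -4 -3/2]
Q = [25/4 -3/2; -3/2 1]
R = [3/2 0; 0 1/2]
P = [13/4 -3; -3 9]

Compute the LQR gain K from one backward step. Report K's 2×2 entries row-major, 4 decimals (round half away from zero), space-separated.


BᵀP = [10.3750 -34.5000; 4.5000 -13.5000]
S = R + BᵀPB = [3/2 0; 0 1/2] + [132.8125 51.7500; 51.7500 20.2500] = [134.3125 51.7500; 51.7500 20.7500]
BᵀPA = [-50.0625 -58.6250; -20.2500 -22.5000]
K = S⁻¹·BᵀPA = [0.0839 -0.4783; -1.1852 0.1084]
A−BK = [-1.4580 0.7609; -0.4421 0.2496]
AᵀP(A−BK) = [5.5135 -2.6221; -2.6221 1.6517]
P' = Q + AᵀP(A−BK) = [11.7635 -4.1221; -4.1221 2.6517]
tr(P') = 14.4152

0.0839 -0.4783 -1.1852 0.1084


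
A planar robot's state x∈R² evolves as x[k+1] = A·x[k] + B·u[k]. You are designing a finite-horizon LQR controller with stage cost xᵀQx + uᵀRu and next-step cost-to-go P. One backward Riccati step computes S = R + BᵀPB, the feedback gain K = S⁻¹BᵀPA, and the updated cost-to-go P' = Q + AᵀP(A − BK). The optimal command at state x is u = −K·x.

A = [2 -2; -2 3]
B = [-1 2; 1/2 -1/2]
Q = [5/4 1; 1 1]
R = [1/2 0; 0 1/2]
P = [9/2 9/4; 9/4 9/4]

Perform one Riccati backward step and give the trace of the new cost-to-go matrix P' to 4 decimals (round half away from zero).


BᵀP = [-3.3750 -1.1250; 7.8750 3.3750]
S = R + BᵀPB = [1/2 0; 0 1/2] + [2.8125 -6.1875; -6.1875 14.0625] = [3.3125 -6.1875; -6.1875 14.5625]
BᵀPA = [-4.5000 3.3750; 9.0000 -5.6250]
K = S⁻¹·BᵀPA = [-0.9890 1.4411; 0.1978 0.2261]
A−BK = [0.6154 -1.0110; -1.4066 2.3925]
AᵀP(A−BK) = [2.7692 -4.5495; -4.5495 7.6578]
P' = Q + AᵀP(A−BK) = [4.0192 -3.5495; -3.5495 8.6578]
tr(P') = 12.6770

12.6770


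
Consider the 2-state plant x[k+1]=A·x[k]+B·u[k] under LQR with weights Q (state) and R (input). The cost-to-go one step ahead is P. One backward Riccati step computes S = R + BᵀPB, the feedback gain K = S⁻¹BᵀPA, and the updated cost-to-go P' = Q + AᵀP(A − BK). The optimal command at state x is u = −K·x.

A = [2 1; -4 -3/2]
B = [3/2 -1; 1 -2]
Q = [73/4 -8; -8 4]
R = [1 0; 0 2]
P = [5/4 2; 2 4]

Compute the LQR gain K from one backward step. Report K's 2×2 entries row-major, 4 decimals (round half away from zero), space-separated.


-0.4308 -0.1099 0.8000 0.2857

BᵀP = [3.8750 7.0000; -5.2500 -10.0000]
S = R + BᵀPB = [1 0; 0 2] + [12.8125 -17.8750; -17.8750 25.2500] = [13.8125 -17.8750; -17.8750 27.2500]
BᵀPA = [-20.2500 -6.6250; 29.5000 9.7500]
K = S⁻¹·BᵀPA = [-0.4308 -0.1099; 0.8000 0.2857]
A−BK = [3.4462 1.4505; -1.9692 -0.8187]
AᵀP(A−BK) = [4.6769 1.8462; 1.8462 0.7363]
P' = Q + AᵀP(A−BK) = [22.9269 -6.1538; -6.1538 4.7363]
tr(P') = 27.6632


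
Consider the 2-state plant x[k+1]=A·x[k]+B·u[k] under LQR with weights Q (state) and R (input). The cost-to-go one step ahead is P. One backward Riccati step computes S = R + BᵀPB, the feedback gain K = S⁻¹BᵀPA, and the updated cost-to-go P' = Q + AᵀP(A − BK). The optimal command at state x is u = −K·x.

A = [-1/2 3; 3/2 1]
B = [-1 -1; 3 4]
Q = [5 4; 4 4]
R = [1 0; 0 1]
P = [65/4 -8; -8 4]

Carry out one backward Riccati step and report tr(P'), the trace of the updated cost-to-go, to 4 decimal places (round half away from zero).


BᵀP = [-40.2500 20.0000; -48.2500 24.0000]
S = R + BᵀPB = [1 0; 0 1] + [100.2500 120.2500; 120.2500 144.2500] = [101.2500 120.2500; 120.2500 145.2500]
BᵀPA = [50.1250 -100.7500; 60.1250 -120.7500]
K = S⁻¹·BᵀPA = [0.2054 -0.4615; 0.2439 -0.4493]
A−BK = [-0.0507 2.0892; -0.0918 4.1815]
AᵀP(A−BK) = [0.1027 -0.2307; -0.2307 1.5061]
P' = Q + AᵀP(A−BK) = [5.1027 3.7693; 3.7693 5.5061]
tr(P') = 10.6088

10.6088


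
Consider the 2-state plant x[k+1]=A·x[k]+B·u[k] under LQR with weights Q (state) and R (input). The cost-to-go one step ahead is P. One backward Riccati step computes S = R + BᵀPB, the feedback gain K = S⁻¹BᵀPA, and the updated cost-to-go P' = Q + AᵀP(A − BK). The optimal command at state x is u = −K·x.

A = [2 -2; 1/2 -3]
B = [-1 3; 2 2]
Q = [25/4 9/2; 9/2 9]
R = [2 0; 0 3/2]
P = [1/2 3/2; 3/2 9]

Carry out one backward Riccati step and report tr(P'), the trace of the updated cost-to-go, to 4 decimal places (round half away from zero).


17.5070

BᵀP = [2.5000 16.5000; 4.5000 22.5000]
S = R + BᵀPB = [2 0; 0 3/2] + [30.5000 40.5000; 40.5000 58.5000] = [32.5000 40.5000; 40.5000 60.0000]
BᵀPA = [13.2500 -54.5000; 20.2500 -76.5000]
K = S⁻¹·BᵀPA = [-0.0811 -0.5545; 0.3923 -0.9007]
A−BK = [0.7421 0.1477; -0.1223 -0.0896]
AᵀP(A−BK) = [0.3817 -0.4134; -0.4134 1.8753]
P' = Q + AᵀP(A−BK) = [6.6317 4.0866; 4.0866 10.8753]
tr(P') = 17.5070


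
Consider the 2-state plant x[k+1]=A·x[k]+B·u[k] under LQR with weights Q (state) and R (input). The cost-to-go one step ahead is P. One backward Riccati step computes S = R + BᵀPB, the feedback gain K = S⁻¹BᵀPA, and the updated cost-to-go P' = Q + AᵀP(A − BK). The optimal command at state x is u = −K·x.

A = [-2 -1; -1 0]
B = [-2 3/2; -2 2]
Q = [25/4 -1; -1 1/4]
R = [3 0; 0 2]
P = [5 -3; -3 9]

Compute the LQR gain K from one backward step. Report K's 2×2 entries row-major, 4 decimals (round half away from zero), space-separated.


0.6710 0.4129 0.1161 0.3484

BᵀP = [-4.0000 -12.0000; 1.5000 13.5000]
S = R + BᵀPB = [3 0; 0 2] + [32.0000 -30.0000; -30.0000 29.2500] = [35.0000 -30.0000; -30.0000 31.2500]
BᵀPA = [20.0000 4.0000; -16.5000 -1.5000]
K = S⁻¹·BᵀPA = [0.6710 0.4129; 0.1161 0.3484]
A−BK = [-0.8323 -0.6968; 0.1097 0.1290]
AᵀP(A−BK) = [5.4968 4.4903; 4.4903 3.8710]
P' = Q + AᵀP(A−BK) = [11.7468 3.4903; 3.4903 4.1210]
tr(P') = 15.8677


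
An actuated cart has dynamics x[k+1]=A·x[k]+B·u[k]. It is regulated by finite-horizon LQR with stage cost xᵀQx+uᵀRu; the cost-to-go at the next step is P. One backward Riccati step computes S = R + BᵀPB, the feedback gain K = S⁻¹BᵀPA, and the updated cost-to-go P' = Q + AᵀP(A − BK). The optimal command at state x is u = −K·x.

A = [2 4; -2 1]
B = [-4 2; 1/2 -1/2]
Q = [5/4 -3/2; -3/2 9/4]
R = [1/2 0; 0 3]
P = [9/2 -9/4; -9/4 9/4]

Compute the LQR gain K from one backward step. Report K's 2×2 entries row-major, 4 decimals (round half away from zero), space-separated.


BᵀP = [-19.1250 10.1250; 10.1250 -5.6250]
S = R + BᵀPB = [1/2 0; 0 3] + [81.5625 -43.3125; -43.3125 23.0625] = [82.0625 -43.3125; -43.3125 26.0625]
BᵀPA = [-58.5000 -66.3750; 31.5000 34.8750]
K = S⁻¹·BᵀPA = [-0.6101 -0.8348; 0.1948 -0.0492]
A−BK = [-0.8298 0.7592; -1.5976 1.3928]
AᵀP(A−BK) = [3.1755 -2.2861; -2.2861 2.5558]
P' = Q + AᵀP(A−BK) = [4.4255 -3.7861; -3.7861 4.8058]
tr(P') = 9.2314

-0.6101 -0.8348 0.1948 -0.0492


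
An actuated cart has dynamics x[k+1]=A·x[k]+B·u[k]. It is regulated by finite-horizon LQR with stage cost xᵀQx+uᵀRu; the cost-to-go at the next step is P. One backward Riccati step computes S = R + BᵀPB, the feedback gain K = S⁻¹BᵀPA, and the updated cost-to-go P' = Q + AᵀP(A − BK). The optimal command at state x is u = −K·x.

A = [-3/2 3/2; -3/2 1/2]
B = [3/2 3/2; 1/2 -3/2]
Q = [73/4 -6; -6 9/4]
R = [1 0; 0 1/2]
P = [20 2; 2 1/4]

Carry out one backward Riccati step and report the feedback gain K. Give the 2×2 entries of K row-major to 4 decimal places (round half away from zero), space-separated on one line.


BᵀP = [31.0000 3.1250; 27.0000 2.6250]
S = R + BᵀPB = [1 0; 0 1/2] + [48.0625 41.8125; 41.8125 36.5625] = [49.0625 41.8125; 41.8125 37.0625]
BᵀPA = [-51.1875 48.0625; -44.4375 41.8125]
K = S⁻¹·BᵀPA = [-0.5577 0.4712; -0.5698 0.5965]
A−BK = [0.1913 -0.1016; -2.0758 1.1592]
AᵀP(A−BK) = [0.6942 -0.5577; -0.5577 0.4712]
P' = Q + AᵀP(A−BK) = [18.9442 -6.5577; -6.5577 2.7212]
tr(P') = 21.6654

-0.5577 0.4712 -0.5698 0.5965


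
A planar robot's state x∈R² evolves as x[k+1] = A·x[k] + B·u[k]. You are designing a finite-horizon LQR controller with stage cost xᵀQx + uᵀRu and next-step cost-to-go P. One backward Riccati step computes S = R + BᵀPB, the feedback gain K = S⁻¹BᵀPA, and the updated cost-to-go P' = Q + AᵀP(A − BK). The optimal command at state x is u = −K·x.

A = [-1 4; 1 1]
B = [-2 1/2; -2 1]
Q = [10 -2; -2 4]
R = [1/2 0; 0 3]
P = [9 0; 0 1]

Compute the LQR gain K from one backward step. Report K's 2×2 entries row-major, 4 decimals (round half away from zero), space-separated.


BᵀP = [-18.0000 -2.0000; 4.5000 1.0000]
S = R + BᵀPB = [1/2 0; 0 3] + [40.0000 -11.0000; -11.0000 3.2500] = [40.5000 -11.0000; -11.0000 6.2500]
BᵀPA = [16.0000 -74.0000; -3.5000 19.0000]
K = S⁻¹·BᵀPA = [0.4655 -1.9186; 0.2592 -0.3368]
A−BK = [-0.1987 0.3311; 1.6717 -2.5005]
AᵀP(A−BK) = [3.4598 -5.4806; -5.4806 9.4201]
P' = Q + AᵀP(A−BK) = [13.4598 -7.4806; -7.4806 13.4201]
tr(P') = 26.8798

0.4655 -1.9186 0.2592 -0.3368
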